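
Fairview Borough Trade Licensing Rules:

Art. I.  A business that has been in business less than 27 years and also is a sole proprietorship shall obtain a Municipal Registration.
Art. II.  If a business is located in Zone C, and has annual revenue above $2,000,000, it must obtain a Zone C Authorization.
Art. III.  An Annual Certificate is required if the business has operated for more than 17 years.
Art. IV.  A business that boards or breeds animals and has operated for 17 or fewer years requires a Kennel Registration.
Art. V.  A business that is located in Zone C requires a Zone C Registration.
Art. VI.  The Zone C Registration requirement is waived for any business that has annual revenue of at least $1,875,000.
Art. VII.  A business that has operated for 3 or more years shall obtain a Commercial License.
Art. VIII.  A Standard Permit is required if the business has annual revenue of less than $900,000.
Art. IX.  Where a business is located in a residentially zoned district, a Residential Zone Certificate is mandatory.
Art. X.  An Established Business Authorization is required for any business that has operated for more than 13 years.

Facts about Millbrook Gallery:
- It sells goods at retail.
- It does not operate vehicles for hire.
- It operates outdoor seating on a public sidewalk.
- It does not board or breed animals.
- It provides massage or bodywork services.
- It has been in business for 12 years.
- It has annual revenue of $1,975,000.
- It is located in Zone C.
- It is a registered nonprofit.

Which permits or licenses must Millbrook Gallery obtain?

Art. I. years in business 12 < 27; is a registered nonprofit (not: is a sole proprietorship) → Municipal Registration not required.
Art. II. is located in Zone C; revenue $1,975,000 ≤ $2,000,000 → Zone C Authorization not required.
Art. III. years in business 12 ≤ 17 → Annual Certificate not required.
Art. IV. does not board or breed animals; years in business 12 ≤ 17 → Kennel Registration not required.
Art. V. is located in Zone C → Zone C Registration required.
Art. VI. revenue $1,975,000 ≥ $1,875,000 → exempt from Zone C Registration.
Art. VII. years in business 12 ≥ 3 → Commercial License required.
Art. VIII. revenue $1,975,000 ≥ $900,000 → Standard Permit not required.
Art. IX. is located in Zone C (not: is located in a residentially zoned district) → Residential Zone Certificate not required.
Art. X. years in business 12 ≤ 13 → Established Business Authorization not required.

Commercial License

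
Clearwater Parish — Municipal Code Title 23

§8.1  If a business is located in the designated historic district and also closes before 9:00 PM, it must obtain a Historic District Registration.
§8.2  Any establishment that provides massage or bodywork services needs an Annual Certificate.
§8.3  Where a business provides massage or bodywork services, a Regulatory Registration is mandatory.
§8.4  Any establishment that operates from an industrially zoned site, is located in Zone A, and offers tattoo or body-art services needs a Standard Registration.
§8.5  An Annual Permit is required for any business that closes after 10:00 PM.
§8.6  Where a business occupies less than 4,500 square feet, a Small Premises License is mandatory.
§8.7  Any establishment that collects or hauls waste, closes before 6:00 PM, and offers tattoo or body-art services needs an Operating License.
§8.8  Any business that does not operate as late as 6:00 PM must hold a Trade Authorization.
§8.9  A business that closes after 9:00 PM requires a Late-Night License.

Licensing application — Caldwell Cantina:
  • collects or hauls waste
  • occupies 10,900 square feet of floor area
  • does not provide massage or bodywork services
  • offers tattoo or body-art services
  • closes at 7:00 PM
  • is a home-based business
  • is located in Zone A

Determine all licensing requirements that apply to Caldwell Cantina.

§8.1 is located in Zone A (not: is located in the designated historic district); closes 7:00 PM, at/before 9:00 PM → Historic District Registration not required.
§8.2 does not provide massage or bodywork services → Annual Certificate not required.
§8.3 does not provide massage or bodywork services → Regulatory Registration not required.
§8.4 is a home-based business (not: operates from an industrially zoned site); is located in Zone A; offers tattoo or body-art services → Standard Registration not required.
§8.5 closes 7:00 PM, at/before 10:00 PM → Annual Permit not required.
§8.6 floor area 10,900 square feet ≥ 4,500 square feet → Small Premises License not required.
§8.7 collects or hauls waste; closes 7:00 PM, after 6:00 PM; offers tattoo or body-art services → Operating License not required.
§8.8 closes 7:00 PM, after 6:00 PM → Trade Authorization not required.
§8.9 closes 7:00 PM, at/before 9:00 PM → Late-Night License not required.

None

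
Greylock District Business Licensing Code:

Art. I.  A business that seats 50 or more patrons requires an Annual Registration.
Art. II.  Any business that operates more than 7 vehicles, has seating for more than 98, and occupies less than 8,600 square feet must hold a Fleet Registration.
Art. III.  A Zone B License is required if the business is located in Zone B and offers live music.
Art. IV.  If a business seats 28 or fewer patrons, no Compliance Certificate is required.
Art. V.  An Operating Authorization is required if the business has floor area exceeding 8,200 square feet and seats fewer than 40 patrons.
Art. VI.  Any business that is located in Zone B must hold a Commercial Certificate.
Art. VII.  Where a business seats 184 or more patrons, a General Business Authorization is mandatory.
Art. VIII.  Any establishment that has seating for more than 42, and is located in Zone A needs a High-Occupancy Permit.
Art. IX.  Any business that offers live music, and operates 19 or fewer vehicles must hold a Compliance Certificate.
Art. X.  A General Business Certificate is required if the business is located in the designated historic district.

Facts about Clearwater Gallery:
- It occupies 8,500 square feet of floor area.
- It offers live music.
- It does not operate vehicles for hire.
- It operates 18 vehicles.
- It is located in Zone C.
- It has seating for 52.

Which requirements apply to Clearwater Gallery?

Art. I. seating 52 ≥ 50 → Annual Registration required.
Art. II. vehicles 18 > 7; seating 52 ≤ 98; floor area 8,500 square feet < 8,600 square feet → Fleet Registration not required.
Art. III. is located in Zone C (not: is located in Zone B); offers live music → Zone B License not required.
Art. IV. seating 52 > 28 → Compliance Certificate exemption does not apply.
Art. V. floor area 8,500 square feet > 8,200 square feet; seating 52 ≥ 40 → Operating Authorization not required.
Art. VI. is located in Zone C (not: is located in Zone B) → Commercial Certificate not required.
Art. VII. seating 52 < 184 → General Business Authorization not required.
Art. VIII. seating 52 > 42; is located in Zone C (not: is located in Zone A) → High-Occupancy Permit not required.
Art. IX. offers live music; vehicles 18 ≤ 19 → Compliance Certificate required.
Art. X. is located in Zone C (not: is located in the designated historic district) → General Business Certificate not required.

Annual Registration, Compliance Certificate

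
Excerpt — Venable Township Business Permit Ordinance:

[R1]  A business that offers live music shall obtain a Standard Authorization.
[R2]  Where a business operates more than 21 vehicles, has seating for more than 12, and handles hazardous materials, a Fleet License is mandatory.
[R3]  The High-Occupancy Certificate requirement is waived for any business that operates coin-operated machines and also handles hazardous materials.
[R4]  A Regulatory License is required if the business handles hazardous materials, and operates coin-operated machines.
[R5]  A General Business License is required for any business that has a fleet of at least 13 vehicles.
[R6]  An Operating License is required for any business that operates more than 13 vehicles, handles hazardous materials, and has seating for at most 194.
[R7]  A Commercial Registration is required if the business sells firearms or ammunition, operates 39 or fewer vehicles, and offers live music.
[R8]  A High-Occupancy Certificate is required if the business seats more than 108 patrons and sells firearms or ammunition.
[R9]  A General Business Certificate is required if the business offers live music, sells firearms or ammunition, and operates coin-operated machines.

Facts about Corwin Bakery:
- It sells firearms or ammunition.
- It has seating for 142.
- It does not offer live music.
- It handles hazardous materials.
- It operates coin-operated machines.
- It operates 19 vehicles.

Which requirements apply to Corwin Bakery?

[R1] does not offer live music → Standard Authorization not required.
[R2] vehicles 19 ≤ 21; seating 142 > 12; handles hazardous materials → Fleet License not required.
[R3] operates coin-operated machines; handles hazardous materials → exempt from High-Occupancy Certificate.
[R4] handles hazardous materials; operates coin-operated machines → Regulatory License required.
[R5] vehicles 19 ≥ 13 → General Business License required.
[R6] vehicles 19 > 13; handles hazardous materials; seating 142 ≤ 194 → Operating License required.
[R7] sells firearms or ammunition; vehicles 19 ≤ 39; does not offer live music → Commercial Registration not required.
[R8] seating 142 > 108; sells firearms or ammunition → High-Occupancy Certificate required.
[R9] does not offer live music; sells firearms or ammunition; operates coin-operated machines → General Business Certificate not required.

General Business License, Operating License, Regulatory License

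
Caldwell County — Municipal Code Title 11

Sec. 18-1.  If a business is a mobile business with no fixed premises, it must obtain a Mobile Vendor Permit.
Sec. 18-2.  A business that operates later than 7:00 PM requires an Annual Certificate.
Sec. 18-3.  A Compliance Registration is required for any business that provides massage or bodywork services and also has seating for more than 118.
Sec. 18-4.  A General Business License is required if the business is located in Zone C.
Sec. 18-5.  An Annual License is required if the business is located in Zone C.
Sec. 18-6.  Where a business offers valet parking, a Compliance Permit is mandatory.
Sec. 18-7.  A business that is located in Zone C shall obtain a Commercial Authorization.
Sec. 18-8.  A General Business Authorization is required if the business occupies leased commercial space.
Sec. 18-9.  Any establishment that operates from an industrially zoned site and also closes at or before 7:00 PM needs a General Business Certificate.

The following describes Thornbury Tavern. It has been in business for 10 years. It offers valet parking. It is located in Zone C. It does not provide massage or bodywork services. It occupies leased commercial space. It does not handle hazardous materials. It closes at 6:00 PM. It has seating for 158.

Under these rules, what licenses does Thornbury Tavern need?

Sec. 18-1. occupies leased commercial space (not: is a mobile business with no fixed premises) → Mobile Vendor Permit not required.
Sec. 18-2. closes 6:00 PM, at/before 7:00 PM → Annual Certificate not required.
Sec. 18-3. does not provide massage or bodywork services; seating 158 > 118 → Compliance Registration not required.
Sec. 18-4. is located in Zone C → General Business License required.
Sec. 18-5. is located in Zone C → Annual License required.
Sec. 18-6. offers valet parking → Compliance Permit required.
Sec. 18-7. is located in Zone C → Commercial Authorization required.
Sec. 18-8. occupies leased commercial space → General Business Authorization required.
Sec. 18-9. occupies leased commercial space (not: operates from an industrially zoned site); closes 6:00 PM, at/before 7:00 PM → General Business Certificate not required.

Annual License, Commercial Authorization, Compliance Permit, General Business Authorization, General Business License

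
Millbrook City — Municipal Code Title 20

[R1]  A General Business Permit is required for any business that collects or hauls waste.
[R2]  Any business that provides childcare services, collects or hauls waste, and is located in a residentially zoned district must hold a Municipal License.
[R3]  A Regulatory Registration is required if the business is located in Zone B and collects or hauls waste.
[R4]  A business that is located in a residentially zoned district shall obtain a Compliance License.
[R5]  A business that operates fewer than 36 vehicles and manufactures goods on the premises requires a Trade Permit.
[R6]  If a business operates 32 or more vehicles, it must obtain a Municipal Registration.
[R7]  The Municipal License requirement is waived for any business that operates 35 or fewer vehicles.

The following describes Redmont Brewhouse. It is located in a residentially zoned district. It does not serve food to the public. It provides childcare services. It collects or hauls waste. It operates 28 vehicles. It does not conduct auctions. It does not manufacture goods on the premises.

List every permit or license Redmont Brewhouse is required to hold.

Compliance License, General Business Permit

[R1] collects or hauls waste → General Business Permit required.
[R2] provides childcare services; collects or hauls waste; is located in a residentially zoned district → Municipal License required.
[R3] is located in a residentially zoned district (not: is located in Zone B); collects or hauls waste → Regulatory Registration not required.
[R4] is located in a residentially zoned district → Compliance License required.
[R5] vehicles 28 < 36; does not manufacture goods on the premises → Trade Permit not required.
[R6] vehicles 28 < 32 → Municipal Registration not required.
[R7] vehicles 28 ≤ 35 → exempt from Municipal License.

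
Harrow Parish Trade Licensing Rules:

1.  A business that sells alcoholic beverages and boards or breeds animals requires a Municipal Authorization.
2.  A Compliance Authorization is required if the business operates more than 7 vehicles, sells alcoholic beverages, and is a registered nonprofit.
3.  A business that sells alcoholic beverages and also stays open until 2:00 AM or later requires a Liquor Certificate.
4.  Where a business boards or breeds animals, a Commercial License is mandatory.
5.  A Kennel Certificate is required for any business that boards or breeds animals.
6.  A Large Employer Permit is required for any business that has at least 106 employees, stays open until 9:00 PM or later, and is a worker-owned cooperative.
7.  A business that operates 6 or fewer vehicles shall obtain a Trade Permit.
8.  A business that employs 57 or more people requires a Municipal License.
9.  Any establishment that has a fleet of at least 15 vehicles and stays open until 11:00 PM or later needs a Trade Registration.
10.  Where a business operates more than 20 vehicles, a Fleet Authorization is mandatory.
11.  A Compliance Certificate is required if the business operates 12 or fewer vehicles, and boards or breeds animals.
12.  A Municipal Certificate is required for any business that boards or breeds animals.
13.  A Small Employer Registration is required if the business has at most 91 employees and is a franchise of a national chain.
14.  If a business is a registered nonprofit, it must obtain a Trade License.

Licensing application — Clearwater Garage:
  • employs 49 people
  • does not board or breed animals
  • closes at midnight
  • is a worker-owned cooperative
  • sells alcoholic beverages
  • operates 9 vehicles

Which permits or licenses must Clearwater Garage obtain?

None

1. sells alcoholic beverages; does not board or breed animals → Municipal Authorization not required.
2. vehicles 9 > 7; sells alcoholic beverages; is a worker-owned cooperative (not: is a registered nonprofit) → Compliance Authorization not required.
3. sells alcoholic beverages; closes midnight, at/before 2:00 AM → Liquor Certificate not required.
4. does not board or breed animals → Commercial License not required.
5. does not board or breed animals → Kennel Certificate not required.
6. employees 49 < 106; closes midnight, after 9:00 PM; is a worker-owned cooperative → Large Employer Permit not required.
7. vehicles 9 > 6 → Trade Permit not required.
8. employees 49 < 57 → Municipal License not required.
9. vehicles 9 < 15; closes midnight, after 11:00 PM → Trade Registration not required.
10. vehicles 9 ≤ 20 → Fleet Authorization not required.
11. vehicles 9 ≤ 12; does not board or breed animals → Compliance Certificate not required.
12. does not board or breed animals → Municipal Certificate not required.
13. employees 49 ≤ 91; is a worker-owned cooperative (not: is a franchise of a national chain) → Small Employer Registration not required.
14. is a worker-owned cooperative (not: is a registered nonprofit) → Trade License not required.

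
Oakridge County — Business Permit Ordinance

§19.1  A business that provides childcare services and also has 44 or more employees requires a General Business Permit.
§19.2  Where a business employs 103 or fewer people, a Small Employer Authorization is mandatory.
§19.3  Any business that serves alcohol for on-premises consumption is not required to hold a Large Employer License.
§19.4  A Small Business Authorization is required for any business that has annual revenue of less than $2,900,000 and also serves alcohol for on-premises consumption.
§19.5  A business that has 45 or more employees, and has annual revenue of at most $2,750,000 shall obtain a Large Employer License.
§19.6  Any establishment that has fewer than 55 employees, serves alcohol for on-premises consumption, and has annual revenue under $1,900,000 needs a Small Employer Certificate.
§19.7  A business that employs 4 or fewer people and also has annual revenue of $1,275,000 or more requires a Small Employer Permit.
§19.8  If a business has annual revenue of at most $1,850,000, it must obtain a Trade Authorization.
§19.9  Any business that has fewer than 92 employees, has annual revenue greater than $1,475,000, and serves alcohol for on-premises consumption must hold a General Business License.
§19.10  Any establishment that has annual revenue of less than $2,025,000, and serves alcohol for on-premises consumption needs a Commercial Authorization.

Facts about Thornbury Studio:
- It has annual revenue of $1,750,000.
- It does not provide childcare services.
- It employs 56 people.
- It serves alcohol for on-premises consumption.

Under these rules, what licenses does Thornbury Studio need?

Commercial Authorization, General Business License, Small Business Authorization, Small Employer Authorization, Trade Authorization

§19.1 does not provide childcare services; employees 56 ≥ 44 → General Business Permit not required.
§19.2 employees 56 ≤ 103 → Small Employer Authorization required.
§19.3 serves alcohol for on-premises consumption → exempt from Large Employer License.
§19.4 revenue $1,750,000 < $2,900,000; serves alcohol for on-premises consumption → Small Business Authorization required.
§19.5 employees 56 ≥ 45; revenue $1,750,000 ≤ $2,750,000 → Large Employer License required.
§19.6 employees 56 ≥ 55; serves alcohol for on-premises consumption; revenue $1,750,000 < $1,900,000 → Small Employer Certificate not required.
§19.7 employees 56 > 4; revenue $1,750,000 ≥ $1,275,000 → Small Employer Permit not required.
§19.8 revenue $1,750,000 ≤ $1,850,000 → Trade Authorization required.
§19.9 employees 56 < 92; revenue $1,750,000 > $1,475,000; serves alcohol for on-premises consumption → General Business License required.
§19.10 revenue $1,750,000 < $2,025,000; serves alcohol for on-premises consumption → Commercial Authorization required.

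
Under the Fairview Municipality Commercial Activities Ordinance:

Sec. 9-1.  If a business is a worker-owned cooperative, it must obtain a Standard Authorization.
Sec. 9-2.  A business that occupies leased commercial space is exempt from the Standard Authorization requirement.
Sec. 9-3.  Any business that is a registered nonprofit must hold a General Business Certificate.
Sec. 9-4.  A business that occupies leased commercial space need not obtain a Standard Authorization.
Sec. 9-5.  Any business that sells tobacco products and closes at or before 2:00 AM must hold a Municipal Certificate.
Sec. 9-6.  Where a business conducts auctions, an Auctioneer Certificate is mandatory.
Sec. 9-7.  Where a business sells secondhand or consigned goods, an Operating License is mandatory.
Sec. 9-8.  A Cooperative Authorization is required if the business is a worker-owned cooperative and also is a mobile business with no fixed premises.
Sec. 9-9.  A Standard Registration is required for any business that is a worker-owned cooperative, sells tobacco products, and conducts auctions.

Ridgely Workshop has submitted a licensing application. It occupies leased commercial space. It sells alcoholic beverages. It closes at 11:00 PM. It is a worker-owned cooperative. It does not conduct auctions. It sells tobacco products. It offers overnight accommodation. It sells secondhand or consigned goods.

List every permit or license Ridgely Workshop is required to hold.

Sec. 9-1. is a worker-owned cooperative → Standard Authorization required.
Sec. 9-2. occupies leased commercial space → exempt from Standard Authorization.
Sec. 9-3. is a worker-owned cooperative (not: is a registered nonprofit) → General Business Certificate not required.
Sec. 9-4. occupies leased commercial space → exempt from Standard Authorization.
Sec. 9-5. sells tobacco products; closes 11:00 PM, at/before 2:00 AM → Municipal Certificate required.
Sec. 9-6. does not conduct auctions → Auctioneer Certificate not required.
Sec. 9-7. sells secondhand or consigned goods → Operating License required.
Sec. 9-8. is a worker-owned cooperative; occupies leased commercial space (not: is a mobile business with no fixed premises) → Cooperative Authorization not required.
Sec. 9-9. is a worker-owned cooperative; sells tobacco products; does not conduct auctions → Standard Registration not required.

Municipal Certificate, Operating License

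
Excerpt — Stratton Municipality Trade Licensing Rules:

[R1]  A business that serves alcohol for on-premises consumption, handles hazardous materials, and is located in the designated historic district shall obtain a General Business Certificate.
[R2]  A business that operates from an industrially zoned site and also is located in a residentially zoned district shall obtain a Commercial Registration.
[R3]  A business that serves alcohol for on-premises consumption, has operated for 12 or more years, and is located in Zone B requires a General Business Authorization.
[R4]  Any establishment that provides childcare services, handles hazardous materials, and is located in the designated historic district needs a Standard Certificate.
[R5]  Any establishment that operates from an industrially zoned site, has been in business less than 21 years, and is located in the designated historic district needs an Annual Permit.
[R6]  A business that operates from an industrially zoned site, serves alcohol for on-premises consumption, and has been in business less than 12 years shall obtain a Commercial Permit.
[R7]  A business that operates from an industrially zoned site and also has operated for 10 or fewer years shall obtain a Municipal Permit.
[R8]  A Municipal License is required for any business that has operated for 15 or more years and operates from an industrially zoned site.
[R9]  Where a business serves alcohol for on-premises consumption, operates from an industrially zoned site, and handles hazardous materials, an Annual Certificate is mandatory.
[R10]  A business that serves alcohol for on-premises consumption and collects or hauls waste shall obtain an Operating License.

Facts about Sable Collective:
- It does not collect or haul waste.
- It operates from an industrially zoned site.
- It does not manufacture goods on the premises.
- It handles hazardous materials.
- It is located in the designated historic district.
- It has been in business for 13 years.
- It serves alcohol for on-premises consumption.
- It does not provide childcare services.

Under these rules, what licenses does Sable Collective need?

[R1] serves alcohol for on-premises consumption; handles hazardous materials; is located in the designated historic district → General Business Certificate required.
[R2] operates from an industrially zoned site; is located in the designated historic district (not: is located in a residentially zoned district) → Commercial Registration not required.
[R3] serves alcohol for on-premises consumption; years in business 13 ≥ 12; is located in the designated historic district (not: is located in Zone B) → General Business Authorization not required.
[R4] does not provide childcare services; handles hazardous materials; is located in the designated historic district → Standard Certificate not required.
[R5] operates from an industrially zoned site; years in business 13 < 21; is located in the designated historic district → Annual Permit required.
[R6] operates from an industrially zoned site; serves alcohol for on-premises consumption; years in business 13 ≥ 12 → Commercial Permit not required.
[R7] operates from an industrially zoned site; years in business 13 > 10 → Municipal Permit not required.
[R8] years in business 13 < 15; operates from an industrially zoned site → Municipal License not required.
[R9] serves alcohol for on-premises consumption; operates from an industrially zoned site; handles hazardous materials → Annual Certificate required.
[R10] serves alcohol for on-premises consumption; does not collect or haul waste → Operating License not required.

Annual Certificate, Annual Permit, General Business Certificate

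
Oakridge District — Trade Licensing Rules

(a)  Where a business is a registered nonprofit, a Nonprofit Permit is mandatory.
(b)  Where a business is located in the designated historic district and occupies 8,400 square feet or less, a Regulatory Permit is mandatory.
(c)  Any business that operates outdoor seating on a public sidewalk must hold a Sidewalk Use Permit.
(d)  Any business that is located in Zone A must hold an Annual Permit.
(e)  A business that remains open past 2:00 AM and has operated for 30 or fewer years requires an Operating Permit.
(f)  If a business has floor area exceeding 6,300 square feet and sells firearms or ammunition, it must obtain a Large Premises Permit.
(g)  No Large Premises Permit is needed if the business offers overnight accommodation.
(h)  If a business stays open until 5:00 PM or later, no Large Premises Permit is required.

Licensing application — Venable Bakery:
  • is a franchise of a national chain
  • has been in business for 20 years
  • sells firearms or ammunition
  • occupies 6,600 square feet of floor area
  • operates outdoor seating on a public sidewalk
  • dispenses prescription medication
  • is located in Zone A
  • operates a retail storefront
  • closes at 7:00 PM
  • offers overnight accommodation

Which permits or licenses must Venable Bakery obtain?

(a) is a franchise of a national chain (not: is a registered nonprofit) → Nonprofit Permit not required.
(b) is located in Zone A (not: is located in the designated historic district); floor area 6,600 square feet ≤ 8,400 square feet → Regulatory Permit not required.
(c) operates outdoor seating on a public sidewalk → Sidewalk Use Permit required.
(d) is located in Zone A → Annual Permit required.
(e) closes 7:00 PM, at/before 2:00 AM; years in business 20 ≤ 30 → Operating Permit not required.
(f) floor area 6,600 square feet > 6,300 square feet; sells firearms or ammunition → Large Premises Permit required.
(g) offers overnight accommodation → exempt from Large Premises Permit.
(h) closes 7:00 PM, after 5:00 PM → exempt from Large Premises Permit.

Annual Permit, Sidewalk Use Permit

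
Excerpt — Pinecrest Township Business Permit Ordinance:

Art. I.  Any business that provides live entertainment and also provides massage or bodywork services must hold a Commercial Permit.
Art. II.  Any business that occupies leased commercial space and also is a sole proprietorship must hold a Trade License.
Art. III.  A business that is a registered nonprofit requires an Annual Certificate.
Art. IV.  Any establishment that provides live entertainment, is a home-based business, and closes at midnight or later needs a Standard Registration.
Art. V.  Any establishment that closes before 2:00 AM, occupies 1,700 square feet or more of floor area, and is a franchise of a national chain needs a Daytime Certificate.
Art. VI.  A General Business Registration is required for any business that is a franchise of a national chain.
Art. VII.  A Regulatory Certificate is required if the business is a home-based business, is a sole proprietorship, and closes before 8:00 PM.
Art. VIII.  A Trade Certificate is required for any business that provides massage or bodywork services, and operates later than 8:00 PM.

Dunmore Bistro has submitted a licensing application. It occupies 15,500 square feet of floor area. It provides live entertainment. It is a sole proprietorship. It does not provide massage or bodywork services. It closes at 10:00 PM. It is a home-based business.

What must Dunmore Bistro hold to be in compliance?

None

Art. I. provides live entertainment; does not provide massage or bodywork services → Commercial Permit not required.
Art. II. is a home-based business (not: occupies leased commercial space); is a sole proprietorship → Trade License not required.
Art. III. is a sole proprietorship (not: is a registered nonprofit) → Annual Certificate not required.
Art. IV. provides live entertainment; is a home-based business; closes 10:00 PM, at/before midnight → Standard Registration not required.
Art. V. closes 10:00 PM, at/before 2:00 AM; floor area 15,500 square feet ≥ 1,700 square feet; is a sole proprietorship (not: is a franchise of a national chain) → Daytime Certificate not required.
Art. VI. is a sole proprietorship (not: is a franchise of a national chain) → General Business Registration not required.
Art. VII. is a home-based business; is a sole proprietorship; closes 10:00 PM, after 8:00 PM → Regulatory Certificate not required.
Art. VIII. does not provide massage or bodywork services; closes 10:00 PM, after 8:00 PM → Trade Certificate not required.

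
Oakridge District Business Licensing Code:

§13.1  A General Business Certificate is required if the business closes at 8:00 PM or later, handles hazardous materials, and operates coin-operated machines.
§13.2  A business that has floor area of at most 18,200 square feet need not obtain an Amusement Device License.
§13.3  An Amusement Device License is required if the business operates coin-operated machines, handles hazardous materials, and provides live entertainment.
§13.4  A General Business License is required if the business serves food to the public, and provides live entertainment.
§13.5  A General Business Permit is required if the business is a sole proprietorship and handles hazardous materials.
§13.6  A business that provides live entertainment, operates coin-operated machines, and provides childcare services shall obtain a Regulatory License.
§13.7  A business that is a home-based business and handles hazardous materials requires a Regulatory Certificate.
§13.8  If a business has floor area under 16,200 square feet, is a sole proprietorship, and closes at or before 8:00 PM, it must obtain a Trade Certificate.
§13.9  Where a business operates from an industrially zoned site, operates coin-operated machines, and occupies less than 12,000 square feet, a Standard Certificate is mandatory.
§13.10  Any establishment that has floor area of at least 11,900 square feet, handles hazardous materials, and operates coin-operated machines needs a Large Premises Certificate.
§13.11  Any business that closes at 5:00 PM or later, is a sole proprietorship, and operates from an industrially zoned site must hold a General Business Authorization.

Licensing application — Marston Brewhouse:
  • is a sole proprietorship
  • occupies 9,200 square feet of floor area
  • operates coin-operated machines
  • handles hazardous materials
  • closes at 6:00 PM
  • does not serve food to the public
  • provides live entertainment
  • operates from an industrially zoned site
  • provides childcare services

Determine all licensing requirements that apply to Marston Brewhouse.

General Business Authorization, General Business Permit, Regulatory License, Standard Certificate, Trade Certificate

§13.1 closes 6:00 PM, at/before 8:00 PM; handles hazardous materials; operates coin-operated machines → General Business Certificate not required.
§13.2 floor area 9,200 square feet ≤ 18,200 square feet → exempt from Amusement Device License.
§13.3 operates coin-operated machines; handles hazardous materials; provides live entertainment → Amusement Device License required.
§13.4 does not serve food to the public; provides live entertainment → General Business License not required.
§13.5 is a sole proprietorship; handles hazardous materials → General Business Permit required.
§13.6 provides live entertainment; operates coin-operated machines; provides childcare services → Regulatory License required.
§13.7 operates from an industrially zoned site (not: is a home-based business); handles hazardous materials → Regulatory Certificate not required.
§13.8 floor area 9,200 square feet < 16,200 square feet; is a sole proprietorship; closes 6:00 PM, at/before 8:00 PM → Trade Certificate required.
§13.9 operates from an industrially zoned site; operates coin-operated machines; floor area 9,200 square feet < 12,000 square feet → Standard Certificate required.
§13.10 floor area 9,200 square feet < 11,900 square feet; handles hazardous materials; operates coin-operated machines → Large Premises Certificate not required.
§13.11 closes 6:00 PM, after 5:00 PM; is a sole proprietorship; operates from an industrially zoned site → General Business Authorization required.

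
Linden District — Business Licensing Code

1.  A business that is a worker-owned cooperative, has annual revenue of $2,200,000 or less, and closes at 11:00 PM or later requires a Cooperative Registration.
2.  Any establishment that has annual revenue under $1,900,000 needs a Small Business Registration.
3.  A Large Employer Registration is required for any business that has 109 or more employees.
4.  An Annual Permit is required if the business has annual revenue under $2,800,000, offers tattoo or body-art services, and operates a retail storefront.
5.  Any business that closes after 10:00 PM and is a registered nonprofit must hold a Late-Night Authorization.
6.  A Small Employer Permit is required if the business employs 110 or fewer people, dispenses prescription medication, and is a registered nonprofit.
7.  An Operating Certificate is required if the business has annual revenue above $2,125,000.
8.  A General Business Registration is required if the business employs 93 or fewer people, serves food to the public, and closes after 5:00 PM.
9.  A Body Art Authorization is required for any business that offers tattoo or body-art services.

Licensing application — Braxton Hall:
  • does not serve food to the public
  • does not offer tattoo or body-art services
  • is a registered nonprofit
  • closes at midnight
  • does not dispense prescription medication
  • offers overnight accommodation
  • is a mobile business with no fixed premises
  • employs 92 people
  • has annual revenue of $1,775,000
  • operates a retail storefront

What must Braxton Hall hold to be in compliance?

Late-Night Authorization, Small Business Registration

1. is a registered nonprofit (not: is a worker-owned cooperative); revenue $1,775,000 ≤ $2,200,000; closes midnight, after 11:00 PM → Cooperative Registration not required.
2. revenue $1,775,000 < $1,900,000 → Small Business Registration required.
3. employees 92 < 109 → Large Employer Registration not required.
4. revenue $1,775,000 < $2,800,000; does not offer tattoo or body-art services; operates a retail storefront → Annual Permit not required.
5. closes midnight, after 10:00 PM; is a registered nonprofit → Late-Night Authorization required.
6. employees 92 ≤ 110; does not dispense prescription medication; is a registered nonprofit → Small Employer Permit not required.
7. revenue $1,775,000 ≤ $2,125,000 → Operating Certificate not required.
8. employees 92 ≤ 93; does not serve food to the public; closes midnight, after 5:00 PM → General Business Registration not required.
9. does not offer tattoo or body-art services → Body Art Authorization not required.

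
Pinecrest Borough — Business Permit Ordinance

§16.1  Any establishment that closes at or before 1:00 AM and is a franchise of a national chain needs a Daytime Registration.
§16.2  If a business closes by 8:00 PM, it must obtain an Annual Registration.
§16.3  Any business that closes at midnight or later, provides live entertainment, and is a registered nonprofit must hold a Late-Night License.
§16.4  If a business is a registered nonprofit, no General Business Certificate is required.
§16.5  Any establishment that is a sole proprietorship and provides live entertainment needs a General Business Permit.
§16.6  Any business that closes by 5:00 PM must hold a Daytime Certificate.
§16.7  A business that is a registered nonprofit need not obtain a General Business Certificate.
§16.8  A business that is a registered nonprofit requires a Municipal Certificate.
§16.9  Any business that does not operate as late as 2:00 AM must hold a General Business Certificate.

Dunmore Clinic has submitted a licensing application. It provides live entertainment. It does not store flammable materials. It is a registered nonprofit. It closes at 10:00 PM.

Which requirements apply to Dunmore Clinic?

Municipal Certificate

§16.1 closes 10:00 PM, at/before 1:00 AM; is a registered nonprofit (not: is a franchise of a national chain) → Daytime Registration not required.
§16.2 closes 10:00 PM, after 8:00 PM → Annual Registration not required.
§16.3 closes 10:00 PM, at/before midnight; provides live entertainment; is a registered nonprofit → Late-Night License not required.
§16.4 is a registered nonprofit → exempt from General Business Certificate.
§16.5 is a registered nonprofit (not: is a sole proprietorship); provides live entertainment → General Business Permit not required.
§16.6 closes 10:00 PM, after 5:00 PM → Daytime Certificate not required.
§16.7 is a registered nonprofit → exempt from General Business Certificate.
§16.8 is a registered nonprofit → Municipal Certificate required.
§16.9 closes 10:00 PM, at/before 2:00 AM → General Business Certificate required.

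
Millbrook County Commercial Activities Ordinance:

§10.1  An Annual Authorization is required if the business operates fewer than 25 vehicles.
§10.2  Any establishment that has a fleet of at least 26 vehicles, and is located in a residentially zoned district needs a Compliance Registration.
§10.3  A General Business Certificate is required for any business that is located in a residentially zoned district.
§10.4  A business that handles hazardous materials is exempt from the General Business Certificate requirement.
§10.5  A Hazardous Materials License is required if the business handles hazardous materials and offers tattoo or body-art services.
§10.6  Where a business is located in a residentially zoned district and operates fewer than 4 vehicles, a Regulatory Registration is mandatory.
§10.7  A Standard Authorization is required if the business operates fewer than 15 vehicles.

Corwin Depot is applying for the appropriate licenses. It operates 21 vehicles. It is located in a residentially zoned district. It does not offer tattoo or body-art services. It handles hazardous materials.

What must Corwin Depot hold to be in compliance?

Annual Authorization

§10.1 vehicles 21 < 25 → Annual Authorization required.
§10.2 vehicles 21 < 26; is located in a residentially zoned district → Compliance Registration not required.
§10.3 is located in a residentially zoned district → General Business Certificate required.
§10.4 handles hazardous materials → exempt from General Business Certificate.
§10.5 handles hazardous materials; does not offer tattoo or body-art services → Hazardous Materials License not required.
§10.6 is located in a residentially zoned district; vehicles 21 ≥ 4 → Regulatory Registration not required.
§10.7 vehicles 21 ≥ 15 → Standard Authorization not required.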